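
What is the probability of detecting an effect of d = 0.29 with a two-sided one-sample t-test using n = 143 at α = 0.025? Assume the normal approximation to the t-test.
Power ≈ 0.89

Power calculation (one-sample t-test, normal approximation):
z_β = d · √n - z_{α/2}
z_β = 0.29 · √143 - 2.241
z_β = 0.29 · 11.958 - 2.241
z_β = 1.226

Power = Φ(z_β) = Φ(1.226) ≈ 0.890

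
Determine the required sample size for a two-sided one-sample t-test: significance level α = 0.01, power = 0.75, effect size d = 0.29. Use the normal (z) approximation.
n = 126

Sample size formula (one-sample t-test, normal approximation):
n = ((z_{α/2} + z_β) / d)²

z_{α/2} = 2.576 (for α = 0.01, two-sided)
z_β = 0.674 (for power = 0.75)
d = 0.29

n = ((2.576 + 0.674) / 0.29)²
n = (11.207)²
n ≈ 125.60
Round up to the next whole number: n = 126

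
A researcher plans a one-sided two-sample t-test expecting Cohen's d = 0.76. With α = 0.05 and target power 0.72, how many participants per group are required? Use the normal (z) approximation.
n = 18 per group

Sample size formula (two-sample t-test, normal approximation):
n = 2 · ((z_α + z_β) / d)²

z_α = 1.645 (for α = 0.05, one-sided)
z_β = 0.583 (for power = 0.72)
d = 0.76

n = 2 · ((1.645 + 0.583) / 0.76)²
n = 2 · (2.932)²
n ≈ 17.19
Round up to the next whole number: n = 18 per group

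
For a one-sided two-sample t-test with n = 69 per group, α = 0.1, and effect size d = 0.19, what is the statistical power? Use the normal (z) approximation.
Power ≈ 0.43

Power calculation (two-sample t-test, normal approximation):
z_β = d · √(n/2) - z_α
z_β = 0.19 · √(69/2) - 1.282
z_β = 0.19 · 5.874 - 1.282
z_β = -0.166

Power = Φ(z_β) = Φ(-0.166) ≈ 0.434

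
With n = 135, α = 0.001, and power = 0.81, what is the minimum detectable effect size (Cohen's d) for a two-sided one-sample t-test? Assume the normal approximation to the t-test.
d ≈ 0.36

Minimum detectable effect (one-sample t-test, normal approximation):
d = (z_{α/2} + z_β) / √n
d = (3.291 + 0.878) / √135
d = 4.168 / 11.619
d ≈ 0.36

By Cohen's convention (0.2 small / 0.5 medium / 0.8 large): small effect.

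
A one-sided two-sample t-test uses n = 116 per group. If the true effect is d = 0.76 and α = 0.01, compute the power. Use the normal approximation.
Power ≈ 1.00

Power calculation (two-sample t-test, normal approximation):
z_β = d · √(n/2) - z_α
z_β = 0.76 · √(116/2) - 2.326
z_β = 0.76 · 7.616 - 2.326
z_β = 3.462

Power = Φ(z_β) = Φ(3.462) ≈ 1.000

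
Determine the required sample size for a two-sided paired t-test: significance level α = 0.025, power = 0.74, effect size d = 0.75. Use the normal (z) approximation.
n = 15 pairs

Sample size formula (paired t-test, normal approximation):
n = ((z_{α/2} + z_β) / d)²

z_{α/2} = 2.241 (for α = 0.025, two-sided)
z_β = 0.643 (for power = 0.74)
d = 0.75

n = ((2.241 + 0.643) / 0.75)²
n = (3.845)²
n ≈ 14.78
Round up to the next whole number: n = 15 pairs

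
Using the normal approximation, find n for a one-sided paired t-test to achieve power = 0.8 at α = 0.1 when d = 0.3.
n = 51 pairs

Sample size formula (paired t-test, normal approximation):
n = ((z_α + z_β) / d)²

z_α = 1.282 (for α = 0.1, one-sided)
z_β = 0.842 (for power = 0.8)
d = 0.3

n = ((1.282 + 0.842) / 0.3)²
n = (7.080)²
n ≈ 50.13
Round up to the next whole number: n = 51 pairs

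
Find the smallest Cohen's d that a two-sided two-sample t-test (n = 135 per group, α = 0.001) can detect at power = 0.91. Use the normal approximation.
d ≈ 0.56

Minimum detectable effect (two-sample t-test, normal approximation):
d = (z_{α/2} + z_β) / √(n/2)
d = (3.291 + 1.341) / √(135/2)
d = 4.631 / 8.216
d ≈ 0.56

By Cohen's convention (0.2 small / 0.5 medium / 0.8 large): medium effect.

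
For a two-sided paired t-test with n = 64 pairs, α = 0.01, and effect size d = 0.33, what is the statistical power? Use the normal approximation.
Power ≈ 0.53

Power calculation (paired t-test, normal approximation):
z_β = d · √n - z_{α/2}
z_β = 0.33 · √64 - 2.576
z_β = 0.33 · 8.000 - 2.576
z_β = 0.064

Power = Φ(z_β) = Φ(0.064) ≈ 0.526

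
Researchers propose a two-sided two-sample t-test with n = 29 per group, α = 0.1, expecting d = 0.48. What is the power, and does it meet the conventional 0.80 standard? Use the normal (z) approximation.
Power ≈ 0.57; the study is underpowered (power < 0.80)

Power calculation (two-sample t-test, normal approximation):
z_β = d · √(n/2) - z_{α/2}
z_β = 0.48 · √(29/2) - 1.645
z_β = 0.48 · 3.808 - 1.645
z_β = 0.183

Power = Φ(z_β) = Φ(0.183) ≈ 0.573

Effect size d = 0.48 is small by Cohen's convention (0.2/0.5/0.8).

Threshold: power ≥ 0.80 is conventionally adequate.
Power ≈ 0.57 → the study is underpowered (power < 0.80).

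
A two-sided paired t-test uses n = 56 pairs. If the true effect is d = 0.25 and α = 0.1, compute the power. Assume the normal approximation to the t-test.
Power ≈ 0.59

Power calculation (paired t-test, normal approximation):
z_β = d · √n - z_{α/2}
z_β = 0.25 · √56 - 1.645
z_β = 0.25 · 7.483 - 1.645
z_β = 0.226

Power = Φ(z_β) = Φ(0.226) ≈ 0.589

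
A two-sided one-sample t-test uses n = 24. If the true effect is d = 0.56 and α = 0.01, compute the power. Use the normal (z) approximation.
Power ≈ 0.57

Power calculation (one-sample t-test, normal approximation):
z_β = d · √n - z_{α/2}
z_β = 0.56 · √24 - 2.576
z_β = 0.56 · 4.899 - 2.576
z_β = 0.168

Power = Φ(z_β) = Φ(0.168) ≈ 0.567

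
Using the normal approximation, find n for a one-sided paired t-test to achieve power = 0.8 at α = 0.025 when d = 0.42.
n = 45 pairs

Sample size formula (paired t-test, normal approximation):
n = ((z_α + z_β) / d)²

z_α = 1.960 (for α = 0.025, one-sided)
z_β = 0.842 (for power = 0.8)
d = 0.42

n = ((1.960 + 0.842) / 0.42)²
n = (6.671)²
n ≈ 44.50
Round up to the next whole number: n = 45 pairs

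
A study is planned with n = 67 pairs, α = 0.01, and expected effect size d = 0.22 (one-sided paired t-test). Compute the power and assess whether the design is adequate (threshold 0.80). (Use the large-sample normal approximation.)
Power ≈ 0.30; the study is underpowered (power < 0.80)

Power calculation (paired t-test, normal approximation):
z_β = d · √n - z_α
z_β = 0.22 · √67 - 2.326
z_β = 0.22 · 8.185 - 2.326
z_β = -0.526

Power = Φ(z_β) = Φ(-0.526) ≈ 0.300

Effect size d = 0.22 is small by Cohen's convention (0.2/0.5/0.8).

Threshold: power ≥ 0.80 is conventionally adequate.
Power ≈ 0.30 → the study is underpowered (power < 0.80).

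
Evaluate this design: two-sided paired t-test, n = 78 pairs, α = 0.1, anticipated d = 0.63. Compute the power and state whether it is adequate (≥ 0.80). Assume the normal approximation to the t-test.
Power ≈ 1.00; the study is adequately powered (power ≥ 0.80)

Power calculation (paired t-test, normal approximation):
z_β = d · √n - z_{α/2}
z_β = 0.63 · √78 - 1.645
z_β = 0.63 · 8.832 - 1.645
z_β = 3.919

Power = Φ(z_β) = Φ(3.919) ≈ 1.000

Effect size d = 0.63 is medium by Cohen's convention (0.2/0.5/0.8).

Threshold: power ≥ 0.80 is conventionally adequate.
Power ≈ 1.00 → the study is adequately powered (power ≥ 0.80).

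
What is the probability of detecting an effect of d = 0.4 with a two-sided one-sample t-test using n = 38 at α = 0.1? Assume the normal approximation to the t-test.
Power ≈ 0.79

Power calculation (one-sample t-test, normal approximation):
z_β = d · √n - z_{α/2}
z_β = 0.4 · √38 - 1.645
z_β = 0.4 · 6.164 - 1.645
z_β = 0.821

Power = Φ(z_β) = Φ(0.821) ≈ 0.794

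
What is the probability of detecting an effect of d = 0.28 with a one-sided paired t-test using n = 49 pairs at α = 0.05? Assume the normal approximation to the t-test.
Power ≈ 0.62

Power calculation (paired t-test, normal approximation):
z_β = d · √n - z_α
z_β = 0.28 · √49 - 1.645
z_β = 0.28 · 7.000 - 1.645
z_β = 0.315

Power = Φ(z_β) = Φ(0.315) ≈ 0.624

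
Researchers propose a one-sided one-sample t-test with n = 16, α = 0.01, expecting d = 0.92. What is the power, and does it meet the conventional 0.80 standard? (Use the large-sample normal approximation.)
Power ≈ 0.91; the study is adequately powered (power ≥ 0.80)

Power calculation (one-sample t-test, normal approximation):
z_β = d · √n - z_α
z_β = 0.92 · √16 - 2.326
z_β = 0.92 · 4.000 - 2.326
z_β = 1.354

Power = Φ(z_β) = Φ(1.354) ≈ 0.912

Effect size d = 0.92 is large by Cohen's convention (0.2/0.5/0.8).

Threshold: power ≥ 0.80 is conventionally adequate.
Power ≈ 0.91 → the study is adequately powered (power ≥ 0.80).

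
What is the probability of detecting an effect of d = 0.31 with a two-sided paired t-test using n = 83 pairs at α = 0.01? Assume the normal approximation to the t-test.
Power ≈ 0.60

Power calculation (paired t-test, normal approximation):
z_β = d · √n - z_{α/2}
z_β = 0.31 · √83 - 2.576
z_β = 0.31 · 9.110 - 2.576
z_β = 0.248

Power = Φ(z_β) = Φ(0.248) ≈ 0.598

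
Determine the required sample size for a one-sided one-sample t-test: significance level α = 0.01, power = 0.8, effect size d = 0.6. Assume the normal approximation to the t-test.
n = 28

Sample size formula (one-sample t-test, normal approximation):
n = ((z_α + z_β) / d)²

z_α = 2.326 (for α = 0.01, one-sided)
z_β = 0.842 (for power = 0.8)
d = 0.6

n = ((2.326 + 0.842) / 0.6)²
n = (5.280)²
n ≈ 27.88
Round up to the next whole number: n = 28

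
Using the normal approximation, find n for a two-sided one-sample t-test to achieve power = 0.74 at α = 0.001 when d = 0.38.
n = 108

Sample size formula (one-sample t-test, normal approximation):
n = ((z_{α/2} + z_β) / d)²

z_{α/2} = 3.291 (for α = 0.001, two-sided)
z_β = 0.643 (for power = 0.74)
d = 0.38

n = ((3.291 + 0.643) / 0.38)²
n = (10.353)²
n ≈ 107.18
Round up to the next whole number: n = 108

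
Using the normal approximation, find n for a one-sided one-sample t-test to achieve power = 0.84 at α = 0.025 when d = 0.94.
n = 10

Sample size formula (one-sample t-test, normal approximation):
n = ((z_α + z_β) / d)²

z_α = 1.960 (for α = 0.025, one-sided)
z_β = 0.994 (for power = 0.84)
d = 0.94

n = ((1.960 + 0.994) / 0.94)²
n = (3.143)²
n ≈ 9.88
Round up to the next whole number: n = 10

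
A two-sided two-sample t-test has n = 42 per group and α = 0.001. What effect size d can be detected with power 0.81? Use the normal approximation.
d ≈ 0.91

Minimum detectable effect (two-sample t-test, normal approximation):
d = (z_{α/2} + z_β) / √(n/2)
d = (3.291 + 0.878) / √(42/2)
d = 4.168 / 4.583
d ≈ 0.91

By Cohen's convention (0.2 small / 0.5 medium / 0.8 large): large effect.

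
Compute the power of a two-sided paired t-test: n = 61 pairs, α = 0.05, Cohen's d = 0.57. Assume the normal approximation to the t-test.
Power ≈ 0.99

Power calculation (paired t-test, normal approximation):
z_β = d · √n - z_{α/2}
z_β = 0.57 · √61 - 1.960
z_β = 0.57 · 7.810 - 1.960
z_β = 2.492

Power = Φ(z_β) = Φ(2.492) ≈ 0.994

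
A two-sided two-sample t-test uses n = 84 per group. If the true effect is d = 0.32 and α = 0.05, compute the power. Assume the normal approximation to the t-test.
Power ≈ 0.55

Power calculation (two-sample t-test, normal approximation):
z_β = d · √(n/2) - z_{α/2}
z_β = 0.32 · √(84/2) - 1.960
z_β = 0.32 · 6.481 - 1.960
z_β = 0.114

Power = Φ(z_β) = Φ(0.114) ≈ 0.545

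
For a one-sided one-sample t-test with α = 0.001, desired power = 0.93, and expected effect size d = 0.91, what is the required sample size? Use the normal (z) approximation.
n = 26

Sample size formula (one-sample t-test, normal approximation):
n = ((z_α + z_β) / d)²

z_α = 3.090 (for α = 0.001, one-sided)
z_β = 1.476 (for power = 0.93)
d = 0.91

n = ((3.090 + 1.476) / 0.91)²
n = (5.018)²
n ≈ 25.18
Round up to the next whole number: n = 26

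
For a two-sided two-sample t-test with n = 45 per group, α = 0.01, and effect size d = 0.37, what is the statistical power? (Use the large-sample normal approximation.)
Power ≈ 0.21

Power calculation (two-sample t-test, normal approximation):
z_β = d · √(n/2) - z_{α/2}
z_β = 0.37 · √(45/2) - 2.576
z_β = 0.37 · 4.743 - 2.576
z_β = -0.821

Power = Φ(z_β) = Φ(-0.821) ≈ 0.206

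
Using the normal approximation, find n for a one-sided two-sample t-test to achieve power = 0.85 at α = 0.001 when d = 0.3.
n = 379 per group

Sample size formula (two-sample t-test, normal approximation):
n = 2 · ((z_α + z_β) / d)²

z_α = 3.090 (for α = 0.001, one-sided)
z_β = 1.036 (for power = 0.85)
d = 0.3

n = 2 · ((3.090 + 1.036) / 0.3)²
n = 2 · (13.753)²
n ≈ 378.29
Round up to the next whole number: n = 379 per group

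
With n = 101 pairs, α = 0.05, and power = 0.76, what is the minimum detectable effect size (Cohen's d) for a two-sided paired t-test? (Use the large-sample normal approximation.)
d ≈ 0.27

Minimum detectable effect (paired t-test, normal approximation):
d = (z_{α/2} + z_β) / √n
d = (1.960 + 0.706) / √101
d = 2.666 / 10.050
d ≈ 0.27

By Cohen's convention (0.2 small / 0.5 medium / 0.8 large): small effect.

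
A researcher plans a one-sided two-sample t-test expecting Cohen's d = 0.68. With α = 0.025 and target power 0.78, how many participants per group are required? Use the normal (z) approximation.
n = 33 per group

Sample size formula (two-sample t-test, normal approximation):
n = 2 · ((z_α + z_β) / d)²

z_α = 1.960 (for α = 0.025, one-sided)
z_β = 0.772 (for power = 0.78)
d = 0.68

n = 2 · ((1.960 + 0.772) / 0.68)²
n = 2 · (4.018)²
n ≈ 32.29
Round up to the next whole number: n = 33 per group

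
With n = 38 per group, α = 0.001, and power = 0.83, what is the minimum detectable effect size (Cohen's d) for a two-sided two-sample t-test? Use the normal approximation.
d ≈ 0.97

Minimum detectable effect (two-sample t-test, normal approximation):
d = (z_{α/2} + z_β) / √(n/2)
d = (3.291 + 0.954) / √(38/2)
d = 4.245 / 4.359
d ≈ 0.97

By Cohen's convention (0.2 small / 0.5 medium / 0.8 large): large effect.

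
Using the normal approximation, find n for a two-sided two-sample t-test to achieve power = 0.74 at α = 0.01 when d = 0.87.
n = 28 per group

Sample size formula (two-sample t-test, normal approximation):
n = 2 · ((z_{α/2} + z_β) / d)²

z_{α/2} = 2.576 (for α = 0.01, two-sided)
z_β = 0.643 (for power = 0.74)
d = 0.87

n = 2 · ((2.576 + 0.643) / 0.87)²
n = 2 · (3.700)²
n ≈ 27.38
Round up to the next whole number: n = 28 per group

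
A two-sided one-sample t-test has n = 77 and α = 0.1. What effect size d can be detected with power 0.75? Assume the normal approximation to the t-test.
d ≈ 0.26

Minimum detectable effect (one-sample t-test, normal approximation):
d = (z_{α/2} + z_β) / √n
d = (1.645 + 0.674) / √77
d = 2.319 / 8.775
d ≈ 0.26

By Cohen's convention (0.2 small / 0.5 medium / 0.8 large): small effect.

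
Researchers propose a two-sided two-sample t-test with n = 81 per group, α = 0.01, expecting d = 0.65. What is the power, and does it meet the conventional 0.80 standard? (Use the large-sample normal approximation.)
Power ≈ 0.94; the study is adequately powered (power ≥ 0.80)

Power calculation (two-sample t-test, normal approximation):
z_β = d · √(n/2) - z_{α/2}
z_β = 0.65 · √(81/2) - 2.576
z_β = 0.65 · 6.364 - 2.576
z_β = 1.561

Power = Φ(z_β) = Φ(1.561) ≈ 0.941

Effect size d = 0.65 is medium by Cohen's convention (0.2/0.5/0.8).

Threshold: power ≥ 0.80 is conventionally adequate.
Power ≈ 0.94 → the study is adequately powered (power ≥ 0.80).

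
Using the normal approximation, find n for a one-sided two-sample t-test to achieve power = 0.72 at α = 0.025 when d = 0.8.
n = 21 per group

Sample size formula (two-sample t-test, normal approximation):
n = 2 · ((z_α + z_β) / d)²

z_α = 1.960 (for α = 0.025, one-sided)
z_β = 0.583 (for power = 0.72)
d = 0.8

n = 2 · ((1.960 + 0.583) / 0.8)²
n = 2 · (3.179)²
n ≈ 20.21
Round up to the next whole number: n = 21 per group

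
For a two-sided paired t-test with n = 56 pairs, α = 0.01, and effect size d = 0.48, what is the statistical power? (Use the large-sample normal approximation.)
Power ≈ 0.85

Power calculation (paired t-test, normal approximation):
z_β = d · √n - z_{α/2}
z_β = 0.48 · √56 - 2.576
z_β = 0.48 · 7.483 - 2.576
z_β = 1.016

Power = Φ(z_β) = Φ(1.016) ≈ 0.845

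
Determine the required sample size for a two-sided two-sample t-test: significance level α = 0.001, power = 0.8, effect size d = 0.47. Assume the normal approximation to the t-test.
n = 155 per group

Sample size formula (two-sample t-test, normal approximation):
n = 2 · ((z_{α/2} + z_β) / d)²

z_{α/2} = 3.291 (for α = 0.001, two-sided)
z_β = 0.842 (for power = 0.8)
d = 0.47

n = 2 · ((3.291 + 0.842) / 0.47)²
n = 2 · (8.794)²
n ≈ 154.67
Round up to the next whole number: n = 155 per group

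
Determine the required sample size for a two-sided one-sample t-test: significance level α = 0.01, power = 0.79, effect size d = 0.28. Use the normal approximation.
n = 146

Sample size formula (one-sample t-test, normal approximation):
n = ((z_{α/2} + z_β) / d)²

z_{α/2} = 2.576 (for α = 0.01, two-sided)
z_β = 0.806 (for power = 0.79)
d = 0.28

n = ((2.576 + 0.806) / 0.28)²
n = (12.079)²
n ≈ 145.90
Round up to the next whole number: n = 146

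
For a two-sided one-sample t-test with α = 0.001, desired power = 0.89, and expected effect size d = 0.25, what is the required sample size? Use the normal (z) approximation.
n = 327

Sample size formula (one-sample t-test, normal approximation):
n = ((z_{α/2} + z_β) / d)²

z_{α/2} = 3.291 (for α = 0.001, two-sided)
z_β = 1.227 (for power = 0.89)
d = 0.25

n = ((3.291 + 1.227) / 0.25)²
n = (18.072)²
n ≈ 326.60
Round up to the next whole number: n = 327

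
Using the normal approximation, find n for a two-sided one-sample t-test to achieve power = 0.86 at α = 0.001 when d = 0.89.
n = 25

Sample size formula (one-sample t-test, normal approximation):
n = ((z_{α/2} + z_β) / d)²

z_{α/2} = 3.291 (for α = 0.001, two-sided)
z_β = 1.080 (for power = 0.86)
d = 0.89

n = ((3.291 + 1.080) / 0.89)²
n = (4.911)²
n ≈ 24.12
Round up to the next whole number: n = 25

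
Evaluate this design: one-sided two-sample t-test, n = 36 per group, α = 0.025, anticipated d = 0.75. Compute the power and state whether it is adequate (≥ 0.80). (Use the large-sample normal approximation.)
Power ≈ 0.89; the study is adequately powered (power ≥ 0.80)

Power calculation (two-sample t-test, normal approximation):
z_β = d · √(n/2) - z_α
z_β = 0.75 · √(36/2) - 1.960
z_β = 0.75 · 4.243 - 1.960
z_β = 1.222

Power = Φ(z_β) = Φ(1.222) ≈ 0.889

Effect size d = 0.75 is medium by Cohen's convention (0.2/0.5/0.8).

Threshold: power ≥ 0.80 is conventionally adequate.
Power ≈ 0.89 → the study is adequately powered (power ≥ 0.80).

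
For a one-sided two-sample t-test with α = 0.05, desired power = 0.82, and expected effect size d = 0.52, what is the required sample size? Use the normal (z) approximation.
n = 49 per group

Sample size formula (two-sample t-test, normal approximation):
n = 2 · ((z_α + z_β) / d)²

z_α = 1.645 (for α = 0.05, one-sided)
z_β = 0.915 (for power = 0.82)
d = 0.52

n = 2 · ((1.645 + 0.915) / 0.52)²
n = 2 · (4.923)²
n ≈ 48.47
Round up to the next whole number: n = 49 per group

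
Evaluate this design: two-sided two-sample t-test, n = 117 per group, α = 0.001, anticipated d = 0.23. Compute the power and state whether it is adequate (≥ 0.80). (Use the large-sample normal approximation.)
Power ≈ 0.06; the study is underpowered (power < 0.80)

Power calculation (two-sample t-test, normal approximation):
z_β = d · √(n/2) - z_{α/2}
z_β = 0.23 · √(117/2) - 3.291
z_β = 0.23 · 7.649 - 3.291
z_β = -1.531

Power = Φ(z_β) = Φ(-1.531) ≈ 0.063

Effect size d = 0.23 is small by Cohen's convention (0.2/0.5/0.8).

Threshold: power ≥ 0.80 is conventionally adequate.
Power ≈ 0.06 → the study is underpowered (power < 0.80).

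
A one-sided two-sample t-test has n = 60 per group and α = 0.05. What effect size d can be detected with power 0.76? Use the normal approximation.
d ≈ 0.43

Minimum detectable effect (two-sample t-test, normal approximation):
d = (z_α + z_β) / √(n/2)
d = (1.645 + 0.706) / √(60/2)
d = 2.351 / 5.477
d ≈ 0.43

By Cohen's convention (0.2 small / 0.5 medium / 0.8 large): small effect.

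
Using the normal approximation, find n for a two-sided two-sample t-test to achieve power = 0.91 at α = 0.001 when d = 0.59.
n = 124 per group

Sample size formula (two-sample t-test, normal approximation):
n = 2 · ((z_{α/2} + z_β) / d)²

z_{α/2} = 3.291 (for α = 0.001, two-sided)
z_β = 1.341 (for power = 0.91)
d = 0.59

n = 2 · ((3.291 + 1.341) / 0.59)²
n = 2 · (7.851)²
n ≈ 123.28
Round up to the next whole number: n = 124 per group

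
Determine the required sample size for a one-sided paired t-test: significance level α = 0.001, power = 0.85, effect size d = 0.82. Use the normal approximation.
n = 26 pairs

Sample size formula (paired t-test, normal approximation):
n = ((z_α + z_β) / d)²

z_α = 3.090 (for α = 0.001, one-sided)
z_β = 1.036 (for power = 0.85)
d = 0.82

n = ((3.090 + 1.036) / 0.82)²
n = (5.032)²
n ≈ 25.32
Round up to the next whole number: n = 26 pairs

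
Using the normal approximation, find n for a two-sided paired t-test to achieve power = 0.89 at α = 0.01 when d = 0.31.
n = 151 pairs

Sample size formula (paired t-test, normal approximation):
n = ((z_{α/2} + z_β) / d)²

z_{α/2} = 2.576 (for α = 0.01, two-sided)
z_β = 1.227 (for power = 0.89)
d = 0.31

n = ((2.576 + 1.227) / 0.31)²
n = (12.268)²
n ≈ 150.50
Round up to the next whole number: n = 151 pairs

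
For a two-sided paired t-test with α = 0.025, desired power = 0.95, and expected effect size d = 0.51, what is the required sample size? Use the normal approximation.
n = 59 pairs

Sample size formula (paired t-test, normal approximation):
n = ((z_{α/2} + z_β) / d)²

z_{α/2} = 2.241 (for α = 0.025, two-sided)
z_β = 1.645 (for power = 0.95)
d = 0.51

n = ((2.241 + 1.645) / 0.51)²
n = (7.620)²
n ≈ 58.06
Round up to the next whole number: n = 59 pairs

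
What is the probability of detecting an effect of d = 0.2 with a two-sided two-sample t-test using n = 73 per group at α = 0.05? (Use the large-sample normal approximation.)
Power ≈ 0.23

Power calculation (two-sample t-test, normal approximation):
z_β = d · √(n/2) - z_{α/2}
z_β = 0.2 · √(73/2) - 1.960
z_β = 0.2 · 6.042 - 1.960
z_β = -0.752

Power = Φ(z_β) = Φ(-0.752) ≈ 0.226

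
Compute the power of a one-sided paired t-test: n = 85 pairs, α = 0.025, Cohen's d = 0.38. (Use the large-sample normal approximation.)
Power ≈ 0.94

Power calculation (paired t-test, normal approximation):
z_β = d · √n - z_α
z_β = 0.38 · √85 - 1.960
z_β = 0.38 · 9.220 - 1.960
z_β = 1.543

Power = Φ(z_β) = Φ(1.543) ≈ 0.939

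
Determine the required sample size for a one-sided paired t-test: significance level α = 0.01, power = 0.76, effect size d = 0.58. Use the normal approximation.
n = 28 pairs

Sample size formula (paired t-test, normal approximation):
n = ((z_α + z_β) / d)²

z_α = 2.326 (for α = 0.01, one-sided)
z_β = 0.706 (for power = 0.76)
d = 0.58

n = ((2.326 + 0.706) / 0.58)²
n = (5.228)²
n ≈ 27.33
Round up to the next whole number: n = 28 pairs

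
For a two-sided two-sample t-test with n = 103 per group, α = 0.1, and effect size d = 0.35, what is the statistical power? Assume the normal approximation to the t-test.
Power ≈ 0.81

Power calculation (two-sample t-test, normal approximation):
z_β = d · √(n/2) - z_{α/2}
z_β = 0.35 · √(103/2) - 1.645
z_β = 0.35 · 7.176 - 1.645
z_β = 0.867

Power = Φ(z_β) = Φ(0.867) ≈ 0.807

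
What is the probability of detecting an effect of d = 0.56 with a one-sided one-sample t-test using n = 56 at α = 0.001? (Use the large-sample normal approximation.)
Power ≈ 0.86

Power calculation (one-sample t-test, normal approximation):
z_β = d · √n - z_α
z_β = 0.56 · √56 - 3.090
z_β = 0.56 · 7.483 - 3.090
z_β = 1.100

Power = Φ(z_β) = Φ(1.100) ≈ 0.864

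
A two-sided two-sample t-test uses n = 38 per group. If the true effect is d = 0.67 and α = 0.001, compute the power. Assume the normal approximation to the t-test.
Power ≈ 0.36

Power calculation (two-sample t-test, normal approximation):
z_β = d · √(n/2) - z_{α/2}
z_β = 0.67 · √(38/2) - 3.291
z_β = 0.67 · 4.359 - 3.291
z_β = -0.370

Power = Φ(z_β) = Φ(-0.370) ≈ 0.356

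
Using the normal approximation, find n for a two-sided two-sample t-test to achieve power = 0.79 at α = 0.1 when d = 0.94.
n = 14 per group

Sample size formula (two-sample t-test, normal approximation):
n = 2 · ((z_{α/2} + z_β) / d)²

z_{α/2} = 1.645 (for α = 0.1, two-sided)
z_β = 0.806 (for power = 0.79)
d = 0.94

n = 2 · ((1.645 + 0.806) / 0.94)²
n = 2 · (2.607)²
n ≈ 13.59
Round up to the next whole number: n = 14 per group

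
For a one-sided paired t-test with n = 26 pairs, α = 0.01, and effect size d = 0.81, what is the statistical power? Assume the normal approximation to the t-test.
Power ≈ 0.96

Power calculation (paired t-test, normal approximation):
z_β = d · √n - z_α
z_β = 0.81 · √26 - 2.326
z_β = 0.81 · 5.099 - 2.326
z_β = 1.804

Power = Φ(z_β) = Φ(1.804) ≈ 0.964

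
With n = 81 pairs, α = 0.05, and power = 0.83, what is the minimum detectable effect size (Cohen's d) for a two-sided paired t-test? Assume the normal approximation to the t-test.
d ≈ 0.32

Minimum detectable effect (paired t-test, normal approximation):
d = (z_{α/2} + z_β) / √n
d = (1.960 + 0.954) / √81
d = 2.914 / 9.000
d ≈ 0.32

By Cohen's convention (0.2 small / 0.5 medium / 0.8 large): small effect.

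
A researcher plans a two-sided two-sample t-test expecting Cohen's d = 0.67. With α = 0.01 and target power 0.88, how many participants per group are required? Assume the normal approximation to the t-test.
n = 63 per group

Sample size formula (two-sample t-test, normal approximation):
n = 2 · ((z_{α/2} + z_β) / d)²

z_{α/2} = 2.576 (for α = 0.01, two-sided)
z_β = 1.175 (for power = 0.88)
d = 0.67

n = 2 · ((2.576 + 1.175) / 0.67)²
n = 2 · (5.599)²
n ≈ 62.70
Round up to the next whole number: n = 63 per group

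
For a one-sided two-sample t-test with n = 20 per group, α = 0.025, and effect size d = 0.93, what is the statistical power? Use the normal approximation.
Power ≈ 0.84

Power calculation (two-sample t-test, normal approximation):
z_β = d · √(n/2) - z_α
z_β = 0.93 · √(20/2) - 1.960
z_β = 0.93 · 3.162 - 1.960
z_β = 0.981

Power = Φ(z_β) = Φ(0.981) ≈ 0.837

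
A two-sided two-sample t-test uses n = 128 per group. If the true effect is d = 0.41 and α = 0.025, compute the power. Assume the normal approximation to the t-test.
Power ≈ 0.85

Power calculation (two-sample t-test, normal approximation):
z_β = d · √(n/2) - z_{α/2}
z_β = 0.41 · √(128/2) - 2.241
z_β = 0.41 · 8.000 - 2.241
z_β = 1.039

Power = Φ(z_β) = Φ(1.039) ≈ 0.851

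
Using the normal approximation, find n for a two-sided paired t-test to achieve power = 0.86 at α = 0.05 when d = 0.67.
n = 21 pairs

Sample size formula (paired t-test, normal approximation):
n = ((z_{α/2} + z_β) / d)²

z_{α/2} = 1.960 (for α = 0.05, two-sided)
z_β = 1.080 (for power = 0.86)
d = 0.67

n = ((1.960 + 1.080) / 0.67)²
n = (4.537)²
n ≈ 20.58
Round up to the next whole number: n = 21 pairs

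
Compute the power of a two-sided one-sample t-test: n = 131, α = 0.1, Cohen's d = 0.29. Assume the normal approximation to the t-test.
Power ≈ 0.95

Power calculation (one-sample t-test, normal approximation):
z_β = d · √n - z_{α/2}
z_β = 0.29 · √131 - 1.645
z_β = 0.29 · 11.446 - 1.645
z_β = 1.674

Power = Φ(z_β) = Φ(1.674) ≈ 0.953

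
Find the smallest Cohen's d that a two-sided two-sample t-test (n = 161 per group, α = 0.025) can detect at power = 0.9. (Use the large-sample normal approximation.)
d ≈ 0.39

Minimum detectable effect (two-sample t-test, normal approximation):
d = (z_{α/2} + z_β) / √(n/2)
d = (2.241 + 1.282) / √(161/2)
d = 3.523 / 8.972
d ≈ 0.39

By Cohen's convention (0.2 small / 0.5 medium / 0.8 large): small effect.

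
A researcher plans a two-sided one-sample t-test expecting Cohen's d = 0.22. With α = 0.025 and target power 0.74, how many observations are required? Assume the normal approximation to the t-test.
n = 172

Sample size formula (one-sample t-test, normal approximation):
n = ((z_{α/2} + z_β) / d)²

z_{α/2} = 2.241 (for α = 0.025, two-sided)
z_β = 0.643 (for power = 0.74)
d = 0.22

n = ((2.241 + 0.643) / 0.22)²
n = (13.109)²
n ≈ 171.85
Round up to the next whole number: n = 172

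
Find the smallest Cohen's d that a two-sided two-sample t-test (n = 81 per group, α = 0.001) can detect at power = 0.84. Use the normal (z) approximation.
d ≈ 0.67

Minimum detectable effect (two-sample t-test, normal approximation):
d = (z_{α/2} + z_β) / √(n/2)
d = (3.291 + 0.994) / √(81/2)
d = 4.285 / 6.364
d ≈ 0.67

By Cohen's convention (0.2 small / 0.5 medium / 0.8 large): medium effect.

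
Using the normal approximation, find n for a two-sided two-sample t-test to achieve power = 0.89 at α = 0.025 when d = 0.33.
n = 221 per group

Sample size formula (two-sample t-test, normal approximation):
n = 2 · ((z_{α/2} + z_β) / d)²

z_{α/2} = 2.241 (for α = 0.025, two-sided)
z_β = 1.227 (for power = 0.89)
d = 0.33

n = 2 · ((2.241 + 1.227) / 0.33)²
n = 2 · (10.509)²
n ≈ 220.88
Round up to the next whole number: n = 221 per group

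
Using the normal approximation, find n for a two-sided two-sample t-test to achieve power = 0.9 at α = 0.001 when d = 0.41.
n = 249 per group

Sample size formula (two-sample t-test, normal approximation):
n = 2 · ((z_{α/2} + z_β) / d)²

z_{α/2} = 3.291 (for α = 0.001, two-sided)
z_β = 1.282 (for power = 0.9)
d = 0.41

n = 2 · ((3.291 + 1.282) / 0.41)²
n = 2 · (11.154)²
n ≈ 248.82
Round up to the next whole number: n = 249 per group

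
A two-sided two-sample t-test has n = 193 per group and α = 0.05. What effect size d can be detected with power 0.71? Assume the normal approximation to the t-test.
d ≈ 0.26

Minimum detectable effect (two-sample t-test, normal approximation):
d = (z_{α/2} + z_β) / √(n/2)
d = (1.960 + 0.553) / √(193/2)
d = 2.513 / 9.823
d ≈ 0.26

By Cohen's convention (0.2 small / 0.5 medium / 0.8 large): small effect.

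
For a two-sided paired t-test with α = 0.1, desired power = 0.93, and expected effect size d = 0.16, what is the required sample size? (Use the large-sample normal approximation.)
n = 381 pairs

Sample size formula (paired t-test, normal approximation):
n = ((z_{α/2} + z_β) / d)²

z_{α/2} = 1.645 (for α = 0.1, two-sided)
z_β = 1.476 (for power = 0.93)
d = 0.16

n = ((1.645 + 1.476) / 0.16)²
n = (19.506)²
n ≈ 380.48
Round up to the next whole number: n = 381 pairs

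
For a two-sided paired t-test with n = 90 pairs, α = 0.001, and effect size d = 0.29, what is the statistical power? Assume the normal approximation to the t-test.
Power ≈ 0.29

Power calculation (paired t-test, normal approximation):
z_β = d · √n - z_{α/2}
z_β = 0.29 · √90 - 3.291
z_β = 0.29 · 9.487 - 3.291
z_β = -0.539

Power = Φ(z_β) = Φ(-0.539) ≈ 0.295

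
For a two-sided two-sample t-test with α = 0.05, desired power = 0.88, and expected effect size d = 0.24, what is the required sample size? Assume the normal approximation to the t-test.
n = 342 per group

Sample size formula (two-sample t-test, normal approximation):
n = 2 · ((z_{α/2} + z_β) / d)²

z_{α/2} = 1.960 (for α = 0.05, two-sided)
z_β = 1.175 (for power = 0.88)
d = 0.24

n = 2 · ((1.960 + 1.175) / 0.24)²
n = 2 · (13.063)²
n ≈ 341.28
Round up to the next whole number: n = 342 per group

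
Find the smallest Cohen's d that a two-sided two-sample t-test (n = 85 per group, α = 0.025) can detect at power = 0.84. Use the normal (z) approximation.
d ≈ 0.50

Minimum detectable effect (two-sample t-test, normal approximation):
d = (z_{α/2} + z_β) / √(n/2)
d = (2.241 + 0.994) / √(85/2)
d = 3.236 / 6.519
d ≈ 0.50

By Cohen's convention (0.2 small / 0.5 medium / 0.8 large): medium effect.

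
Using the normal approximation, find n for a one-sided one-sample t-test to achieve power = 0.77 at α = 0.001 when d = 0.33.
n = 135

Sample size formula (one-sample t-test, normal approximation):
n = ((z_α + z_β) / d)²

z_α = 3.090 (for α = 0.001, one-sided)
z_β = 0.739 (for power = 0.77)
d = 0.33

n = ((3.090 + 0.739) / 0.33)²
n = (11.603)²
n ≈ 134.63
Round up to the next whole number: n = 135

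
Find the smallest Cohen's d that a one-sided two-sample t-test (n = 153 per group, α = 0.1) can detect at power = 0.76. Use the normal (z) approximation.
d ≈ 0.23

Minimum detectable effect (two-sample t-test, normal approximation):
d = (z_α + z_β) / √(n/2)
d = (1.282 + 0.706) / √(153/2)
d = 1.988 / 8.746
d ≈ 0.23

By Cohen's convention (0.2 small / 0.5 medium / 0.8 large): small effect.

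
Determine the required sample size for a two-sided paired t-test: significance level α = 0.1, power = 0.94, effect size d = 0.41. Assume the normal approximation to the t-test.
n = 61 pairs

Sample size formula (paired t-test, normal approximation):
n = ((z_{α/2} + z_β) / d)²

z_{α/2} = 1.645 (for α = 0.1, two-sided)
z_β = 1.555 (for power = 0.94)
d = 0.41

n = ((1.645 + 1.555) / 0.41)²
n = (7.805)²
n ≈ 60.92
Round up to the next whole number: n = 61 pairs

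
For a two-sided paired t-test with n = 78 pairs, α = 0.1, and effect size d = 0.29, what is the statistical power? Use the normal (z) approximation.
Power ≈ 0.82

Power calculation (paired t-test, normal approximation):
z_β = d · √n - z_{α/2}
z_β = 0.29 · √78 - 1.645
z_β = 0.29 · 8.832 - 1.645
z_β = 0.916

Power = Φ(z_β) = Φ(0.916) ≈ 0.820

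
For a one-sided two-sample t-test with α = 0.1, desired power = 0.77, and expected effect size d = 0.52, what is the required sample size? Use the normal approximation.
n = 31 per group

Sample size formula (two-sample t-test, normal approximation):
n = 2 · ((z_α + z_β) / d)²

z_α = 1.282 (for α = 0.1, one-sided)
z_β = 0.739 (for power = 0.77)
d = 0.52

n = 2 · ((1.282 + 0.739) / 0.52)²
n = 2 · (3.887)²
n ≈ 30.22
Round up to the next whole number: n = 31 per group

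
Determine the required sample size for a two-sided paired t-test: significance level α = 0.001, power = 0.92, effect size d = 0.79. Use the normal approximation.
n = 36 pairs

Sample size formula (paired t-test, normal approximation):
n = ((z_{α/2} + z_β) / d)²

z_{α/2} = 3.291 (for α = 0.001, two-sided)
z_β = 1.405 (for power = 0.92)
d = 0.79

n = ((3.291 + 1.405) / 0.79)²
n = (5.944)²
n ≈ 35.33
Round up to the next whole number: n = 36 pairs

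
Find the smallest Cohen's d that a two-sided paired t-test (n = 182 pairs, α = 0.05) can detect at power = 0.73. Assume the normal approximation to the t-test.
d ≈ 0.19

Minimum detectable effect (paired t-test, normal approximation):
d = (z_{α/2} + z_β) / √n
d = (1.960 + 0.613) / √182
d = 2.573 / 13.491
d ≈ 0.19

By Cohen's convention (0.2 small / 0.5 medium / 0.8 large): very small effect.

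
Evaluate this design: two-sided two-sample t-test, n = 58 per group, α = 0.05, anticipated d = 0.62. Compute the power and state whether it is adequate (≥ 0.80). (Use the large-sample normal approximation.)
Power ≈ 0.92; the study is adequately powered (power ≥ 0.80)

Power calculation (two-sample t-test, normal approximation):
z_β = d · √(n/2) - z_{α/2}
z_β = 0.62 · √(58/2) - 1.960
z_β = 0.62 · 5.385 - 1.960
z_β = 1.379

Power = Φ(z_β) = Φ(1.379) ≈ 0.916

Effect size d = 0.62 is medium by Cohen's convention (0.2/0.5/0.8).

Threshold: power ≥ 0.80 is conventionally adequate.
Power ≈ 0.92 → the study is adequately powered (power ≥ 0.80).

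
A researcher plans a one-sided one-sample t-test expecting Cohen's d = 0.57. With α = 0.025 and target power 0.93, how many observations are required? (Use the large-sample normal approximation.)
n = 37

Sample size formula (one-sample t-test, normal approximation):
n = ((z_α + z_β) / d)²

z_α = 1.960 (for α = 0.025, one-sided)
z_β = 1.476 (for power = 0.93)
d = 0.57

n = ((1.960 + 1.476) / 0.57)²
n = (6.028)²
n ≈ 36.34
Round up to the next whole number: n = 37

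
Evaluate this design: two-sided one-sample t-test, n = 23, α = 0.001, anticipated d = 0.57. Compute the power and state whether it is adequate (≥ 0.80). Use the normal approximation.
Power ≈ 0.29; the study is underpowered (power < 0.80)

Power calculation (one-sample t-test, normal approximation):
z_β = d · √n - z_{α/2}
z_β = 0.57 · √23 - 3.291
z_β = 0.57 · 4.796 - 3.291
z_β = -0.557

Power = Φ(z_β) = Φ(-0.557) ≈ 0.289

Effect size d = 0.57 is medium by Cohen's convention (0.2/0.5/0.8).

Threshold: power ≥ 0.80 is conventionally adequate.
Power ≈ 0.29 → the study is underpowered (power < 0.80).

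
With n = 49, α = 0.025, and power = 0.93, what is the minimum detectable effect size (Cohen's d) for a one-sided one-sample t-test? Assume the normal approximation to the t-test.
d ≈ 0.49

Minimum detectable effect (one-sample t-test, normal approximation):
d = (z_α + z_β) / √n
d = (1.960 + 1.476) / √49
d = 3.436 / 7.000
d ≈ 0.49

By Cohen's convention (0.2 small / 0.5 medium / 0.8 large): small effect.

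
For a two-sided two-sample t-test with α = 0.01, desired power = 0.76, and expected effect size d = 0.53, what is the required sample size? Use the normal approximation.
n = 77 per group

Sample size formula (two-sample t-test, normal approximation):
n = 2 · ((z_{α/2} + z_β) / d)²

z_{α/2} = 2.576 (for α = 0.01, two-sided)
z_β = 0.706 (for power = 0.76)
d = 0.53

n = 2 · ((2.576 + 0.706) / 0.53)²
n = 2 · (6.192)²
n ≈ 76.68
Round up to the next whole number: n = 77 per group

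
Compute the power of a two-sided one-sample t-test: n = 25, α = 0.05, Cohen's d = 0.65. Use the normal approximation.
Power ≈ 0.90

Power calculation (one-sample t-test, normal approximation):
z_β = d · √n - z_{α/2}
z_β = 0.65 · √25 - 1.960
z_β = 0.65 · 5.000 - 1.960
z_β = 1.290

Power = Φ(z_β) = Φ(1.290) ≈ 0.901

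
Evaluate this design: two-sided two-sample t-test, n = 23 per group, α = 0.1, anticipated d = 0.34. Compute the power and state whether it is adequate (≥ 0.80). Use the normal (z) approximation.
Power ≈ 0.31; the study is underpowered (power < 0.80)

Power calculation (two-sample t-test, normal approximation):
z_β = d · √(n/2) - z_{α/2}
z_β = 0.34 · √(23/2) - 1.645
z_β = 0.34 · 3.391 - 1.645
z_β = -0.492

Power = Φ(z_β) = Φ(-0.492) ≈ 0.311

Effect size d = 0.34 is small by Cohen's convention (0.2/0.5/0.8).

Threshold: power ≥ 0.80 is conventionally adequate.
Power ≈ 0.31 → the study is underpowered (power < 0.80).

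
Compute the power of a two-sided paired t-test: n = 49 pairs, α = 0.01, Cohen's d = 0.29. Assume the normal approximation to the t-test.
Power ≈ 0.29

Power calculation (paired t-test, normal approximation):
z_β = d · √n - z_{α/2}
z_β = 0.29 · √49 - 2.576
z_β = 0.29 · 7.000 - 2.576
z_β = -0.546

Power = Φ(z_β) = Φ(-0.546) ≈ 0.293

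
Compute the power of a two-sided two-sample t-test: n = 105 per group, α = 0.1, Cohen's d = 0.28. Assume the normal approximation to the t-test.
Power ≈ 0.65

Power calculation (two-sample t-test, normal approximation):
z_β = d · √(n/2) - z_{α/2}
z_β = 0.28 · √(105/2) - 1.645
z_β = 0.28 · 7.246 - 1.645
z_β = 0.384

Power = Φ(z_β) = Φ(0.384) ≈ 0.649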